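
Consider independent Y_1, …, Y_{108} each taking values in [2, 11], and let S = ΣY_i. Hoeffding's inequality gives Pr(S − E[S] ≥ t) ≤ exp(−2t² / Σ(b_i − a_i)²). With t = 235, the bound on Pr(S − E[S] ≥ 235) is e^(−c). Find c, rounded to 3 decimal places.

Σ(b_i − a_i)² = 108·(9)² = 8748.
c = 2t²/8748 = 2·235²/8748 = 12.6257.

12.626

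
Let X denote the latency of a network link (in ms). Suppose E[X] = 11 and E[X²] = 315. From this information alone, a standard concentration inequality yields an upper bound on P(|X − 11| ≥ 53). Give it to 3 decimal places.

0.069

The first two moments determine the variance, so Chebyshev's inequality is the sharpest standard bound available.
Var(X) = E[X²] − (E[X])² = 315 − 121 = 194.
Chebyshev's inequality: P(|X − μ| ≥ t) ≤ Var(X)/t² = 194/2809 = 0.0691.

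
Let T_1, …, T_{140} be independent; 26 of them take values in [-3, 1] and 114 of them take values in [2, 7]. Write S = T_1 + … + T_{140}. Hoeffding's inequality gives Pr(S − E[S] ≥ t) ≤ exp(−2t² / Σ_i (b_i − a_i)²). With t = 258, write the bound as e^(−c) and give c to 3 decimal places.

40.762

Σ(b_i − a_i)² = 26·4² + 114·5² = 3266.
c = 2t² / 3266 = 2·258² / 3266 = 40.7618.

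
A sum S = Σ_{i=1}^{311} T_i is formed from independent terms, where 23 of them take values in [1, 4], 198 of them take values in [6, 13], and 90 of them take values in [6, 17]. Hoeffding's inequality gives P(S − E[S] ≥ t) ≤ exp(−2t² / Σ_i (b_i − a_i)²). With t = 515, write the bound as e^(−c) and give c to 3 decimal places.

Σ(b_i − a_i)² = 23·3² + 198·7² + 90·11² = 20799.
c = 2t² / 20799 = 2·515² / 20799 = 25.5036.

25.504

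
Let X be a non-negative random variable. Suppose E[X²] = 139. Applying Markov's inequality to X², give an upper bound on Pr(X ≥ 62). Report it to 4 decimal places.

Since X ≥ 0, the event {X ≥ 62} is the same as {X² ≥ 3844}.
Markov's inequality applied to X² gives Pr(X² ≥ 3844) ≤ E[X²]/3844 = 139/3844 = 0.0362.

0.0362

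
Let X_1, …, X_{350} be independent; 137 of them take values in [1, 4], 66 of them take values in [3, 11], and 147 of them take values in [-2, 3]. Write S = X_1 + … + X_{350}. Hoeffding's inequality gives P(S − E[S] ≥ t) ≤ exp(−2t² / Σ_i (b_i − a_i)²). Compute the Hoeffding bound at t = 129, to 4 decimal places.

0.0261

Σ(b_i − a_i)² = 137·3² + 66·8² + 147·5² = 9132.
Exponent = 2·129² / 9132 = 3.64455.
Bound = exp(−3.64455) = 0.02613.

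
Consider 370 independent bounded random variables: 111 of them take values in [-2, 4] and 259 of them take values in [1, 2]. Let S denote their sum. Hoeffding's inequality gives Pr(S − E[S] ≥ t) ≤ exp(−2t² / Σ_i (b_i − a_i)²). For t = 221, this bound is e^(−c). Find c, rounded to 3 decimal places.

22.957

Σ(b_i − a_i)² = 111·6² + 259·1² = 4255.
c = 2t² / 4255 = 2·221² / 4255 = 22.9570.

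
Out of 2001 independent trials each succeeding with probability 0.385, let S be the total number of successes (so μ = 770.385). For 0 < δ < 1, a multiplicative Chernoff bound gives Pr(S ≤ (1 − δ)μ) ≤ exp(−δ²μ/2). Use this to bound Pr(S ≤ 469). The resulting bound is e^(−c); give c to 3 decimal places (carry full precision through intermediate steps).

58.953

Write 469 = (1 − δ)μ, so δ = 1 − 469/770.385 = 0.3912135…
Then the exponent is δ²μ/2 = (μ − 469)²/(2μ) = 58.952938.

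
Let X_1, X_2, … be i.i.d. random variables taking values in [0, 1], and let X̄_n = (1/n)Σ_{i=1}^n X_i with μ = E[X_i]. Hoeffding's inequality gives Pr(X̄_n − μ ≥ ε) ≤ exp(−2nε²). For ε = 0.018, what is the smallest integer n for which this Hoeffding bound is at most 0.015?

6482

Require exp(−2nε²) ≤ 0.015, i.e. 2nε² ≥ ln(1/0.015) = 4.199705.
So n ≥ 4.199705 / (2·0.018²) = 6481.026.
The smallest integer n is 6482.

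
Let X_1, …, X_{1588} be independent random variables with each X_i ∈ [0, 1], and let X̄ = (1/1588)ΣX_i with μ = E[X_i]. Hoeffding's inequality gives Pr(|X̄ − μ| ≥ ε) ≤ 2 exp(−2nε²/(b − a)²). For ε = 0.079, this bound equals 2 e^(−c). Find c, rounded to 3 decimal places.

19.821

c = 2nε²/(b − a)² = 2·1588·0.079² / 1² = 19.8214.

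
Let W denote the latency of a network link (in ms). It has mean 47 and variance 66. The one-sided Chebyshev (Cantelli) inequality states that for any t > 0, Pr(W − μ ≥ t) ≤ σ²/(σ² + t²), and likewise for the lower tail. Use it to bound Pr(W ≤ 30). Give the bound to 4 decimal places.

Here σ² = 66 and t = 17, so σ² + t² = 355.
Cantelli's bound: 66/355 = 0.1859.

0.1859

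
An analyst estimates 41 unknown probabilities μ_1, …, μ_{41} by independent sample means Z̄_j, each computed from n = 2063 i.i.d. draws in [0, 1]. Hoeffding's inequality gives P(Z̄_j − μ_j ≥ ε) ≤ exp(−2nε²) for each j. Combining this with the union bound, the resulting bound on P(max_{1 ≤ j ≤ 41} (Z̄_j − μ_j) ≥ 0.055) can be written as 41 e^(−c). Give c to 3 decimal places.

Union bound over the 41 events: P(max_{1 ≤ j ≤ 41} (Z̄_j − μ_j) ≥ 0.055) ≤ 41·exp(−2nε²) = 41 exp(−2·2063·0.055²).
So c = 2·2063·0.055² = 12.4811.

12.481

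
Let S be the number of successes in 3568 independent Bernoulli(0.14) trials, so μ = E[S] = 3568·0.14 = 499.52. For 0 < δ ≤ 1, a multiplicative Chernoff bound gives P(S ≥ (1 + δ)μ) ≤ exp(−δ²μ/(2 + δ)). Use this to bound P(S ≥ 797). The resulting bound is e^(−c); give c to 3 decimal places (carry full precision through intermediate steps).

68.255

Write 797 = (1 + δ)μ, so δ = 797/499.52 − 1 = 0.5955317…
Then the exponent is δ²μ/(2 + δ) = (797 − μ)² / (μ·(2 + δ)) = 68.255291.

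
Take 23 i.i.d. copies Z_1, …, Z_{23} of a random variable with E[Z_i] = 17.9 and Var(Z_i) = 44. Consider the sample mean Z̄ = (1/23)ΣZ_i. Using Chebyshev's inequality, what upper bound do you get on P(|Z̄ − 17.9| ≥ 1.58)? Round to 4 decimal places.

0.7663

Var(Z̄) = Var(Z_i)/n = 44/23 = 1.913.
Chebyshev: P(|Z̄ − 17.9| ≥ 1.58) ≤ Var(Z̄)/(1.58)² = 44/(23·1.58²) = 0.7663.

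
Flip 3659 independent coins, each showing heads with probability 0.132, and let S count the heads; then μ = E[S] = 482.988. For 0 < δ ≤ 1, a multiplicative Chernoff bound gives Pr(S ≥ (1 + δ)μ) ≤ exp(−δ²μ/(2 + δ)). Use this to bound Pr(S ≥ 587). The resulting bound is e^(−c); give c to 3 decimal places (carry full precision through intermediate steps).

10.111

Write 587 = (1 + δ)μ, so δ = 587/482.988 − 1 = 0.2153511…
Then the exponent is δ²μ/(2 + δ) = (587 − μ)² / (μ·(2 + δ)) = 10.110857.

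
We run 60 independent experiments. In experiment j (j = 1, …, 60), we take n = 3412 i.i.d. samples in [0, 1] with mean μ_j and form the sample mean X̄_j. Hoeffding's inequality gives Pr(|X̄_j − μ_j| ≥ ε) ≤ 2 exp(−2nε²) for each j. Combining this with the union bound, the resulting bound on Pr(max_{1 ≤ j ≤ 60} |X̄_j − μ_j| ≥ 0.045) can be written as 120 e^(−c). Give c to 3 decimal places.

Union bound over the 60 events: Pr(max_{1 ≤ j ≤ 60} |X̄_j − μ_j| ≥ 0.045) ≤ 60·2·exp(−2nε²) = 120 exp(−2·3412·0.045²).
So c = 2·3412·0.045² = 13.8186.

13.819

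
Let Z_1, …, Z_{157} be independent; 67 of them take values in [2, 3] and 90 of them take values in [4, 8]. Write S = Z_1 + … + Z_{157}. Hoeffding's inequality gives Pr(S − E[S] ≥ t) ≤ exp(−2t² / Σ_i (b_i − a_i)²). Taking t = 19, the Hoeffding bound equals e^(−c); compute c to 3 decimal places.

Σ(b_i − a_i)² = 67·1² + 90·4² = 1507.
c = 2t² / 1507 = 2·19² / 1507 = 0.4791.

0.479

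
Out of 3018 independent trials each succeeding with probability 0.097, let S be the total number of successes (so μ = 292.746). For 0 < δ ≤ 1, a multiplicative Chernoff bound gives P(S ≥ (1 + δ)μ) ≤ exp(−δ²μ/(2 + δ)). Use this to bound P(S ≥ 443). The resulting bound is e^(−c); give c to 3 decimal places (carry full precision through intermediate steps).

30.685

Write 443 = (1 + δ)μ, so δ = 443/292.746 − 1 = 0.5132572…
Then the exponent is δ²μ/(2 + δ) = (443 − μ)² / (μ·(2 + δ)) = 30.684862.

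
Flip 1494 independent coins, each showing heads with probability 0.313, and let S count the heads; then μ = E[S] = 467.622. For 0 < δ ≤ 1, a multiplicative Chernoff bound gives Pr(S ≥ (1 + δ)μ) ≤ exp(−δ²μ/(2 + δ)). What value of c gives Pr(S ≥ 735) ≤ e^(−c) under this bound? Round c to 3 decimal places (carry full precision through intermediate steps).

Write 735 = (1 + δ)μ, so δ = 735/467.622 − 1 = 0.5717823…
Then the exponent is δ²μ/(2 + δ) = (735 − μ)² / (μ·(2 + δ)) = 59.445940.

59.446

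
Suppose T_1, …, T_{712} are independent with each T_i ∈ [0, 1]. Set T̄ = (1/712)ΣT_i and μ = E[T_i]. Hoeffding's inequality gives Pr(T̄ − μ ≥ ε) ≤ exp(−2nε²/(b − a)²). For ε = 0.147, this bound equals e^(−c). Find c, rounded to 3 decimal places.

c = 2nε²/(b − a)² = 2·712·0.147² / 1² = 30.7712.

30.771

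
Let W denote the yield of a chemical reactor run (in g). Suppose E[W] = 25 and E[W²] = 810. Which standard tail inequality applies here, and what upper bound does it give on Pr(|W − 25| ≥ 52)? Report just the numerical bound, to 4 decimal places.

0.0684

The first two moments determine the variance, so Chebyshev's inequality is the sharpest standard bound available.
Var(W) = E[W²] − (E[W])² = 810 − 625 = 185.
Chebyshev's inequality: Pr(|W − μ| ≥ t) ≤ Var(W)/t² = 185/2704 = 0.0684.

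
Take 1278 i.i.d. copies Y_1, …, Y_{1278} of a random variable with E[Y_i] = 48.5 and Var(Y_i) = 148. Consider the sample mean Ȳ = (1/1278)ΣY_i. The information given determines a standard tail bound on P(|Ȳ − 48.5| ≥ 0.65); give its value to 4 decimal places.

With mean and variance of each term known, Chebyshev's inequality bounds the deviation of the sum (or sample mean).
Var(Ȳ) = Var(Y_i)/n = 148/1278 = 0.11581.
Chebyshev: P(|Ȳ − 48.5| ≥ 0.65) ≤ Var(Ȳ)/(0.65)² = 148/(1278·0.65²) = 0.2741.

0.2741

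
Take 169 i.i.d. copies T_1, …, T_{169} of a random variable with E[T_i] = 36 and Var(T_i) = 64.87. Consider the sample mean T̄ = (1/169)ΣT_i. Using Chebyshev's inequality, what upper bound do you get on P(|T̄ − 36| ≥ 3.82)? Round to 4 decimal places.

0.0263

Var(T̄) = Var(T_i)/n = 64.87/169 = 0.38385.
Chebyshev: P(|T̄ − 36| ≥ 3.82) ≤ Var(T̄)/(3.82)² = 64.87/(169·3.82²) = 0.0263.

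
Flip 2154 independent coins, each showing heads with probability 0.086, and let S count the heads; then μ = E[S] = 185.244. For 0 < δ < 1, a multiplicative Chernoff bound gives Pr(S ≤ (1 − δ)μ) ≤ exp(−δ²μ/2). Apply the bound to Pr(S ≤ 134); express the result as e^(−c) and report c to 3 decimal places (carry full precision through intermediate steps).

Write 134 = (1 − δ)μ, so δ = 1 − 134/185.244 = 0.2766297…
Then the exponent is δ²μ/2 = (μ − 134)²/(2μ) = 7.087807.

7.088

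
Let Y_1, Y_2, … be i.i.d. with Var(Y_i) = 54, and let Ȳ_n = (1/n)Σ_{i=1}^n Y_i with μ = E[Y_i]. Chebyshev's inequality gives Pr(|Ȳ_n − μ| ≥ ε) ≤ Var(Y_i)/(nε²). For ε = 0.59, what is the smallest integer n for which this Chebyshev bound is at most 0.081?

Require 54/(n·0.59²) ≤ 0.081, i.e. n ≥ 54/(0.081·0.59²) = 1915.158.
The smallest integer n is 1916.

1916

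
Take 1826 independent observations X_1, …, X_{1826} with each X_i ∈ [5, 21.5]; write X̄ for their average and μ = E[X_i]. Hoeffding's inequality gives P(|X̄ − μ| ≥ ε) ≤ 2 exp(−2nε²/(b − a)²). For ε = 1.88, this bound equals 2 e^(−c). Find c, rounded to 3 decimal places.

47.411

c = 2nε²/(b − a)² = 2·1826·1.88² / 16.5² = 47.4109.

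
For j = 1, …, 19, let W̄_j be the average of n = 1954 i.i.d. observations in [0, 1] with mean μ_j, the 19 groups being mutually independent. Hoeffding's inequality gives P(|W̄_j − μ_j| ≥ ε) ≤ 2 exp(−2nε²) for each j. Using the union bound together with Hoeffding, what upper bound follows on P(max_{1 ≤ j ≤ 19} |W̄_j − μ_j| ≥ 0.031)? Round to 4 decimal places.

Per-experiment Hoeffding bound: 2·exp(−2·1954·0.031²) = 2·exp(−3.75559) = 0.046773.
Union bound over 19 events: 19·0.046773 = 0.88869.

0.8887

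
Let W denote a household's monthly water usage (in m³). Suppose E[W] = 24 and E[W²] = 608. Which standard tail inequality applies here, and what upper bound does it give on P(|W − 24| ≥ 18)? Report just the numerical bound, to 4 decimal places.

0.0988

The first two moments determine the variance, so Chebyshev's inequality is the sharpest standard bound available.
Var(W) = E[W²] − (E[W])² = 608 − 576 = 32.
Chebyshev's inequality: P(|W − μ| ≥ t) ≤ Var(W)/t² = 32/324 = 0.0988.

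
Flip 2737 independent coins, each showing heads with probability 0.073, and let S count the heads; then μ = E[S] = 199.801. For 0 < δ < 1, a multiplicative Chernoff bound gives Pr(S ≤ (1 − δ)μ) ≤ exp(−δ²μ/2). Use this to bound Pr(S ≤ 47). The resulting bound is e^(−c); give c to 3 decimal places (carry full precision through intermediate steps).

58.429

Write 47 = (1 − δ)μ, so δ = 1 − 47/199.801 = 0.7647659…
Then the exponent is δ²μ/2 = (μ − 47)²/(2μ) = 58.428500.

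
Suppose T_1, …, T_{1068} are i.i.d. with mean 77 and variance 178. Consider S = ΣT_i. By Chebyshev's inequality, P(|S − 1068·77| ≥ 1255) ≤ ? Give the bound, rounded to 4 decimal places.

0.1207

Var(S) = n·Var(T_i) = 1068·178 = 190104.
Chebyshev: P(|S − 1068·77| ≥ 1255) ≤ Var(S)/1255² = 190104/1575025 = 0.1207.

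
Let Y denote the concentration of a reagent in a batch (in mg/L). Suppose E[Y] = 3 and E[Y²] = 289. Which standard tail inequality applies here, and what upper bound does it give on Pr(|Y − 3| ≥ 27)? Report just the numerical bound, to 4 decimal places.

The first two moments determine the variance, so Chebyshev's inequality is the sharpest standard bound available.
Var(Y) = E[Y²] − (E[Y])² = 289 − 9 = 280.
Chebyshev's inequality: Pr(|Y − μ| ≥ t) ≤ Var(Y)/t² = 280/729 = 0.3841.

0.3841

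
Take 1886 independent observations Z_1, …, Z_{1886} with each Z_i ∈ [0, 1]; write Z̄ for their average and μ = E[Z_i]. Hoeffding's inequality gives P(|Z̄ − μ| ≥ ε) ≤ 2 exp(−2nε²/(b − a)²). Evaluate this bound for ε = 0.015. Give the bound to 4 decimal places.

0.8559

Exponent: 2nε²/(b − a)² = 2·1886·0.015² / 1² = 0.84870.
Bound = 2·exp(−0.84870) = 0.85594.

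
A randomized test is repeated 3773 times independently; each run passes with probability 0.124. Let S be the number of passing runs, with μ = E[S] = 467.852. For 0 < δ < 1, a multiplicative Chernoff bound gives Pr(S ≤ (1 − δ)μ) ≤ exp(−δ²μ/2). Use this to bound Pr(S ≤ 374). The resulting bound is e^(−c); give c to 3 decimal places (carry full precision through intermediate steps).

9.413

Write 374 = (1 − δ)μ, so δ = 1 − 374/467.852 = 0.2006019…
Then the exponent is δ²μ/2 = (μ − 374)²/(2μ) = 9.413445.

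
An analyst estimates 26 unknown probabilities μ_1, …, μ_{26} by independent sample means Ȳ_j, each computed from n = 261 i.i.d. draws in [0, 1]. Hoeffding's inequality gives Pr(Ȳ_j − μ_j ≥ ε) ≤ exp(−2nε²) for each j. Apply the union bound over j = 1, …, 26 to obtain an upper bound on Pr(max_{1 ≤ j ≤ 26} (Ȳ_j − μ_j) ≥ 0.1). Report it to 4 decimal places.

0.1406

Per-experiment Hoeffding bound: exp(−2·261·0.1²) = exp(−5.22000) = 0.0054073.
Union bound over 26 events: 26·0.0054073 = 0.14059.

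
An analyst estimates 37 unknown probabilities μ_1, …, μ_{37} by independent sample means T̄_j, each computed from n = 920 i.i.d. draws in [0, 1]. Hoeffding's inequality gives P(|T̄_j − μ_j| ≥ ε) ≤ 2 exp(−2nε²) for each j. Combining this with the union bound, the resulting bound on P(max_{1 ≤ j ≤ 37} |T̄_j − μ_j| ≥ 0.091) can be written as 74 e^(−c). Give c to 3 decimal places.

15.237

Union bound over the 37 events: P(max_{1 ≤ j ≤ 37} |T̄_j − μ_j| ≥ 0.091) ≤ 37·2·exp(−2nε²) = 74 exp(−2·920·0.091²).
So c = 2·920·0.091² = 15.2370.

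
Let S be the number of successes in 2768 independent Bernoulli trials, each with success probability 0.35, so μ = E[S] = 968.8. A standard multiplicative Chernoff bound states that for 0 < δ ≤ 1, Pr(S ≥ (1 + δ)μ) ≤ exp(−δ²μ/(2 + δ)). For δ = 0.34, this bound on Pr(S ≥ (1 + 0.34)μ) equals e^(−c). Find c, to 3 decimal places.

c = δ²μ/(2 + δ) = 0.34²·968.8/(2 + 0.34) = 47.8604.

47.860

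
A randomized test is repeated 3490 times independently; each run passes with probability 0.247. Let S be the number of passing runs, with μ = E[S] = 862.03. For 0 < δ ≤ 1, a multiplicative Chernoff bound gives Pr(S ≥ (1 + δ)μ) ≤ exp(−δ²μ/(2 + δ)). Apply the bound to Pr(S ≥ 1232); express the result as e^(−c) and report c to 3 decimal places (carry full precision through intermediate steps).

Write 1232 = (1 + δ)μ, so δ = 1232/862.03 − 1 = 0.4291846…
Then the exponent is δ²μ/(2 + δ) = (1232 − μ)² / (μ·(2 + δ)) = 65.365731.

65.366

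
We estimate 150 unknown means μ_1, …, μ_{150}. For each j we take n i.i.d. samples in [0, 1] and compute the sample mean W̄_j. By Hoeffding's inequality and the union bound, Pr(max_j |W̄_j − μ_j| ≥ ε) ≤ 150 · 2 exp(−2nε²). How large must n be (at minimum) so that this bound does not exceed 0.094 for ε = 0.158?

Need 2·150·exp(−2nε²) ≤ 0.094, i.e. exp(−2nε²) ≤ 0.094/300.
So 2nε² ≥ ln(300/0.094) = 8.068243.
Hence n ≥ 8.068243/(2·0.158²) = 161.598.
The smallest integer n is 162.

162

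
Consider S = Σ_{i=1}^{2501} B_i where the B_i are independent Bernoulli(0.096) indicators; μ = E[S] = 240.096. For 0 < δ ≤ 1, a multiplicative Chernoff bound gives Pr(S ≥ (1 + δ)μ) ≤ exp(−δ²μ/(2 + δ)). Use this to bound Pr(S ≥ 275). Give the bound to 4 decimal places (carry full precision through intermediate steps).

Write 275 = (1 + δ)μ, so δ = 275/240.096 − 1 = 0.1453752…
Then the exponent is δ²μ/(2 + δ) = (275 − μ)² / (μ·(2 + δ)) = 2.365169.
Bound = exp(−2.365169) = 0.09393.

0.0939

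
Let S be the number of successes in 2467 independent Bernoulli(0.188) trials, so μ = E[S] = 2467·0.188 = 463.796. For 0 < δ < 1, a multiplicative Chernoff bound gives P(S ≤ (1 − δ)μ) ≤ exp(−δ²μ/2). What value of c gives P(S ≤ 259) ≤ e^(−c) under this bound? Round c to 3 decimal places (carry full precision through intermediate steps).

45.215

Write 259 = (1 − δ)μ, so δ = 1 − 259/463.796 = 0.4415648…
Then the exponent is δ²μ/2 = (μ − 259)²/(2μ) = 45.215355.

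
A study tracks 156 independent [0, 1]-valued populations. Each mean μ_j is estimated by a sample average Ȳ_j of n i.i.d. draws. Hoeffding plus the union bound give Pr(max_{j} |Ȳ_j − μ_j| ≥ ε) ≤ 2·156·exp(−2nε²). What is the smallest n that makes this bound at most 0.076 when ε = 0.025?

6657

Need 2·156·exp(−2nε²) ≤ 0.076, i.e. exp(−2nε²) ≤ 0.076/312.
So 2nε² ≥ ln(312/0.076) = 8.320025.
Hence n ≥ 8.320025/(2·0.025²) = 6656.020.
The smallest integer n is 6657.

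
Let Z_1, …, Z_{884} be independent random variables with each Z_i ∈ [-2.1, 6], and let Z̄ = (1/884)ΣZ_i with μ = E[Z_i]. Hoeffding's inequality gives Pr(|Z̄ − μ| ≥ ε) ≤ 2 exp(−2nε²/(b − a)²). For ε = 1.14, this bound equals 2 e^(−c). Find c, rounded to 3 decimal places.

c = 2nε²/(b − a)² = 2·884·1.14² / 8.1² = 35.0205.

35.020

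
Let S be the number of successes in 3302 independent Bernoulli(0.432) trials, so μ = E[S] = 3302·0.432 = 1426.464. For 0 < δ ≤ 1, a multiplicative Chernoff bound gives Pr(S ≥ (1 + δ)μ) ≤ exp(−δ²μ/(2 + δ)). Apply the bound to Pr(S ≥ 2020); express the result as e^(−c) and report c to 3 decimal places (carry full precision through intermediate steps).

102.216

Write 2020 = (1 + δ)μ, so δ = 2020/1426.464 − 1 = 0.416089…
Then the exponent is δ²μ/(2 + δ) = (2020 − μ)² / (μ·(2 + δ)) = 102.216354.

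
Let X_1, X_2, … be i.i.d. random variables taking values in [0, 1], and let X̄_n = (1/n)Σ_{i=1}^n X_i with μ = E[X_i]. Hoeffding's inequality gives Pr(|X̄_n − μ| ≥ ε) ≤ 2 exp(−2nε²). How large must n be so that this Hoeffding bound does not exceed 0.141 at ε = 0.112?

Require 2·exp(−2nε²) ≤ 0.141, i.e. 2nε² ≥ ln(2/0.141) = 2.652143.
So n ≥ 2.652143 / (2·0.112²) = 105.714.
The smallest integer n is 106.

106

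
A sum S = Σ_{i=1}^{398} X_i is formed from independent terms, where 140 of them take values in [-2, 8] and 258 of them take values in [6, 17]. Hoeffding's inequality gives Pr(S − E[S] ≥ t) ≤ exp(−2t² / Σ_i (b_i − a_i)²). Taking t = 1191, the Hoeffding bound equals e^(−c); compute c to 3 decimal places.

Σ(b_i − a_i)² = 140·10² + 258·11² = 45218.
c = 2t² / 45218 = 2·1191² / 45218 = 62.7397.

62.740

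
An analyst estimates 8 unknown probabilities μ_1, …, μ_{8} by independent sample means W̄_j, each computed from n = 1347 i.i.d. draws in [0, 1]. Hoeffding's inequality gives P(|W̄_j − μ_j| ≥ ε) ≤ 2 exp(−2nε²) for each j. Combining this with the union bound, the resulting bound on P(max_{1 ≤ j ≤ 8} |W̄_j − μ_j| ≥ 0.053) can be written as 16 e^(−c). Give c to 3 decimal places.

7.567

Union bound over the 8 events: P(max_{1 ≤ j ≤ 8} |W̄_j − μ_j| ≥ 0.053) ≤ 8·2·exp(−2nε²) = 16 exp(−2·1347·0.053²).
So c = 2·1347·0.053² = 7.5674.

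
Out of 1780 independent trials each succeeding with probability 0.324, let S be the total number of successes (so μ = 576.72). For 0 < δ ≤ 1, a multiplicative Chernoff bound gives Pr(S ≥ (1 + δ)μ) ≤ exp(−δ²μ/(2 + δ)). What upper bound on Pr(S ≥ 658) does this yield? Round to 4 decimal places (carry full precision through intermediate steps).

0.0047

Write 658 = (1 + δ)μ, so δ = 658/576.72 − 1 = 0.1409349…
Then the exponent is δ²μ/(2 + δ) = (658 − μ)² / (μ·(2 + δ)) = 5.350556.
Bound = exp(−5.350556) = 0.00475.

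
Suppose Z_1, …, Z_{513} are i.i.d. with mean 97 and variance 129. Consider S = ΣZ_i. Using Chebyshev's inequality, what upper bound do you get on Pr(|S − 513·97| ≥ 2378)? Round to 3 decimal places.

0.012

Var(S) = n·Var(Z_i) = 513·129 = 66177.
Chebyshev: Pr(|S − 513·97| ≥ 2378) ≤ Var(S)/2378² = 66177/5654884 = 0.0117.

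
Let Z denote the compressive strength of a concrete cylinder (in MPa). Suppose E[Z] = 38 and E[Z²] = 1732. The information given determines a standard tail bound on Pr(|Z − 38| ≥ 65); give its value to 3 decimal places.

0.068

The first two moments determine the variance, so Chebyshev's inequality is the sharpest standard bound available.
Var(Z) = E[Z²] − (E[Z])² = 1732 − 1444 = 288.
Chebyshev's inequality: Pr(|Z − μ| ≥ t) ≤ Var(Z)/t² = 288/4225 = 0.0682.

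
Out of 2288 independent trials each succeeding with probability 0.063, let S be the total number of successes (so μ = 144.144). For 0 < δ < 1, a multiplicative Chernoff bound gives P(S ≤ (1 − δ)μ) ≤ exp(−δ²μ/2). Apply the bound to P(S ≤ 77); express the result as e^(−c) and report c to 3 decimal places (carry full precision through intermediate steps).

15.638

Write 77 = (1 − δ)μ, so δ = 1 − 77/144.144 = 0.465812…
Then the exponent is δ²μ/2 = (μ − 77)²/(2μ) = 15.638239.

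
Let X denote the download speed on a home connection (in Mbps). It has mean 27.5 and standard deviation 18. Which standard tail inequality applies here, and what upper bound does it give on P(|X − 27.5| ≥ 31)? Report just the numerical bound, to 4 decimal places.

0.3371

Mean and variance are known, so Chebyshev's inequality applies.
Chebyshev: P(|X − μ| ≥ t) ≤ Var(X)/t².
Var(X) = σ² = 18² = 324.
Bound = 324 / 961 = 0.3371.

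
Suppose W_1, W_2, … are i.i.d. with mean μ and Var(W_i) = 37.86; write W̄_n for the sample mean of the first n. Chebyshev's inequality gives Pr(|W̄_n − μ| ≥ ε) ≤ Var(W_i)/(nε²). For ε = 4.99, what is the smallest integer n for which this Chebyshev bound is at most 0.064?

Require 37.86/(n·4.99²) ≤ 0.064, i.e. n ≥ 37.86/(0.064·4.99²) = 23.757.
The smallest integer n is 24.

24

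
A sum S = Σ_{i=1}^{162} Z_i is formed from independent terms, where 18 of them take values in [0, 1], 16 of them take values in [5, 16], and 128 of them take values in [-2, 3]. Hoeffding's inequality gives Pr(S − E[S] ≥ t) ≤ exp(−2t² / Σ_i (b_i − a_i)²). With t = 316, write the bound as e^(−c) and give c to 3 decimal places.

Σ(b_i − a_i)² = 18·1² + 16·11² + 128·5² = 5154.
c = 2t² / 5154 = 2·316² / 5154 = 38.7489.

38.749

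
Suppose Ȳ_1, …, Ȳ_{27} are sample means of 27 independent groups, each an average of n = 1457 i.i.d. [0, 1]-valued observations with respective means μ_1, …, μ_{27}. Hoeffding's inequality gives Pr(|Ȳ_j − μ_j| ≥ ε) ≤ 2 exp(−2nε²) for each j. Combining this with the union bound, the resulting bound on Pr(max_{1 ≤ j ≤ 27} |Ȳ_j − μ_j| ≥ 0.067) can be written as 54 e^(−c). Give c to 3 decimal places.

Union bound over the 27 events: Pr(max_{1 ≤ j ≤ 27} |Ȳ_j − μ_j| ≥ 0.067) ≤ 27·2·exp(−2nε²) = 54 exp(−2·1457·0.067²).
So c = 2·1457·0.067² = 13.0809.

13.081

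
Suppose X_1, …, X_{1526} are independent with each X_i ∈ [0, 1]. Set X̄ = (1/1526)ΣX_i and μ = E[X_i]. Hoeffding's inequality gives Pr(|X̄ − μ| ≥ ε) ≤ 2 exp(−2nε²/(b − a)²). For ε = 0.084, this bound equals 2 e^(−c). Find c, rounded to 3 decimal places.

21.535

c = 2nε²/(b − a)² = 2·1526·0.084² / 1² = 21.5349.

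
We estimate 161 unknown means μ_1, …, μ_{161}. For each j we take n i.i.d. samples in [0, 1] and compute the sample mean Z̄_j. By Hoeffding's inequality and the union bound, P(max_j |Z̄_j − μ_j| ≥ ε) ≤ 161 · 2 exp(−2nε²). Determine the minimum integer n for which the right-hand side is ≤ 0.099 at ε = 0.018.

Need 2·161·exp(−2nε²) ≤ 0.099, i.e. exp(−2nε²) ≤ 0.099/322.
So 2nε² ≥ ln(322/0.099) = 8.087187.
Hence n ≥ 8.087187/(2·0.018²) = 12480.227.
The smallest integer n is 12481.

12481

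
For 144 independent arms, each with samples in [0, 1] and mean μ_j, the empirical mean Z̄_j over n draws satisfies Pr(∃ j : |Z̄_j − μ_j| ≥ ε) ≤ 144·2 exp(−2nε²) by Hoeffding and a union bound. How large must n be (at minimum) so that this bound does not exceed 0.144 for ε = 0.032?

3712

Need 2·144·exp(−2nε²) ≤ 0.144, i.e. exp(−2nε²) ≤ 0.144/288.
So 2nε² ≥ ln(288/0.144) = 7.600902.
Hence n ≥ 7.600902/(2·0.032²) = 3711.378.
The smallest integer n is 3712.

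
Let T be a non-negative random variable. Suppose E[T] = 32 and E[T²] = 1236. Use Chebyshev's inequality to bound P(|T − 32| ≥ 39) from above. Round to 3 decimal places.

Var(T) = E[T²] − (E[T])² = 1236 − 1024 = 212.
Chebyshev's inequality: P(|T − μ| ≥ t) ≤ Var(T)/t² = 212/1521 = 0.1394.

0.139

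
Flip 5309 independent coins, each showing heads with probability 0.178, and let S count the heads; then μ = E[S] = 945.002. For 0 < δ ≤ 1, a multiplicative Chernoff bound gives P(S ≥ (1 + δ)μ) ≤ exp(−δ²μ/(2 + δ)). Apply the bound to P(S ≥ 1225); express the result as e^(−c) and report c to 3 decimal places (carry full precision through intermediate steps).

36.128

Write 1225 = (1 + δ)μ, so δ = 1225/945.002 − 1 = 0.2962936…
Then the exponent is δ²μ/(2 + δ) = (1225 − μ)² / (μ·(2 + δ)) = 36.128483.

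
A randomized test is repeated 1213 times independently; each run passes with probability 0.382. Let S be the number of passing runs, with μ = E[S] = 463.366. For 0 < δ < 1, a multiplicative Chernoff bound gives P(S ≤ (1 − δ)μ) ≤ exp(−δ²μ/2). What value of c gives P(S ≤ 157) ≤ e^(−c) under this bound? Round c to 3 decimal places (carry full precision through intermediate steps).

101.281

Write 157 = (1 − δ)μ, so δ = 1 − 157/463.366 = 0.661175…
Then the exponent is δ²μ/2 = (μ − 157)²/(2μ) = 101.280765.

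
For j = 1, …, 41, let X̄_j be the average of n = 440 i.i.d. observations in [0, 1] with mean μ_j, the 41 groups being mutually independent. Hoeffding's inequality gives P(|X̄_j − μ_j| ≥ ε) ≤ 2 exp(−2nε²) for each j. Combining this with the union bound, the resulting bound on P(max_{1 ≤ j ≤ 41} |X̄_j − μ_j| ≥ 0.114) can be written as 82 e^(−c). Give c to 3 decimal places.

Union bound over the 41 events: P(max_{1 ≤ j ≤ 41} |X̄_j − μ_j| ≥ 0.114) ≤ 41·2·exp(−2nε²) = 82 exp(−2·440·0.114²).
So c = 2·440·0.114² = 11.4365.

11.436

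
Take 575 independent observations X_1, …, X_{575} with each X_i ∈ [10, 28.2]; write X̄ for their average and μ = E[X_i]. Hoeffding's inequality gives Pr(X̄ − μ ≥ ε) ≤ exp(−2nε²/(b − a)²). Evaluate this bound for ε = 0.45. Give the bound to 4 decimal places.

0.4951

Exponent: 2nε²/(b − a)² = 2·575·0.45² / 18.2² = 0.70304.
Bound = exp(−0.70304) = 0.49508.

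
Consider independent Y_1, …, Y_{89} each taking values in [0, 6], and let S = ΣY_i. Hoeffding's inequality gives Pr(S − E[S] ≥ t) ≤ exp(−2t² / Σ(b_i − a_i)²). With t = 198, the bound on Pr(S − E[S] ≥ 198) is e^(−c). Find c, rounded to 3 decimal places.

24.472

Σ(b_i − a_i)² = 89·(6)² = 3204.
c = 2t²/3204 = 2·198²/3204 = 24.4719.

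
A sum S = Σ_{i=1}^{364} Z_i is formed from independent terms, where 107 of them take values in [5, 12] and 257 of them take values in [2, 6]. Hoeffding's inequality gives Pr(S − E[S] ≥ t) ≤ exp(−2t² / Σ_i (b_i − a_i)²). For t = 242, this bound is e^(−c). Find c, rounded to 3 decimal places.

Σ(b_i − a_i)² = 107·7² + 257·4² = 9355.
c = 2t² / 9355 = 2·242² / 9355 = 12.5204.

12.520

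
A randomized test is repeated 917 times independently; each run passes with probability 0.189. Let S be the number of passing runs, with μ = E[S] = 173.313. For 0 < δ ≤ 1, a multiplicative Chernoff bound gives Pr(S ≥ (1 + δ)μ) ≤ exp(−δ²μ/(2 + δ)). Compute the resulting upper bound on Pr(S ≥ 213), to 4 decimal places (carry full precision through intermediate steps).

0.0170

Write 213 = (1 + δ)μ, so δ = 213/173.313 − 1 = 0.2289903…
Then the exponent is δ²μ/(2 + δ) = (213 − μ)² / (μ·(2 + δ)) = 4.077155.
Bound = exp(−4.077155) = 0.01696.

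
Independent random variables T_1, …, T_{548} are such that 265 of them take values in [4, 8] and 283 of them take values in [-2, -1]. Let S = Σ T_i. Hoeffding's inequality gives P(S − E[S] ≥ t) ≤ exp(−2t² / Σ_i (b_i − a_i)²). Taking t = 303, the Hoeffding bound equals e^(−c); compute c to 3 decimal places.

Σ(b_i − a_i)² = 265·4² + 283·1² = 4523.
c = 2t² / 4523 = 2·303² / 4523 = 40.5965.

40.597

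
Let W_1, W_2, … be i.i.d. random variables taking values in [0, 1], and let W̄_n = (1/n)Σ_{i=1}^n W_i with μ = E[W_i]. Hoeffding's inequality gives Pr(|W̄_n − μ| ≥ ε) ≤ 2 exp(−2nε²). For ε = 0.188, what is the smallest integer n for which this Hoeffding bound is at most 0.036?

Require 2·exp(−2nε²) ≤ 0.036, i.e. 2nε² ≥ ln(2/0.036) = 4.017384.
So n ≥ 4.017384 / (2·0.188²) = 56.833.
The smallest integer n is 57.

57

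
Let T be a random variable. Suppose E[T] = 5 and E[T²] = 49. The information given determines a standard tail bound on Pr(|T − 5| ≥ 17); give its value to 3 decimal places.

The first two moments determine the variance, so Chebyshev's inequality is the sharpest standard bound available.
Var(T) = E[T²] − (E[T])² = 49 − 25 = 24.
Chebyshev's inequality: Pr(|T − μ| ≥ t) ≤ Var(T)/t² = 24/289 = 0.0830.

0.083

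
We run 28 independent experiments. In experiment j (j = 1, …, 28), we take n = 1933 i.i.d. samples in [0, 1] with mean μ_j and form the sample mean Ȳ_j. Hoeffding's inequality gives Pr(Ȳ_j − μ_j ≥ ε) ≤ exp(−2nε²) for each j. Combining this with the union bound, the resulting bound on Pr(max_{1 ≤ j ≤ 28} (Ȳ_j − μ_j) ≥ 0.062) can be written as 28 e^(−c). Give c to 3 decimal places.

14.861

Union bound over the 28 events: Pr(max_{1 ≤ j ≤ 28} (Ȳ_j − μ_j) ≥ 0.062) ≤ 28·exp(−2nε²) = 28 exp(−2·1933·0.062²).
So c = 2·1933·0.062² = 14.8609.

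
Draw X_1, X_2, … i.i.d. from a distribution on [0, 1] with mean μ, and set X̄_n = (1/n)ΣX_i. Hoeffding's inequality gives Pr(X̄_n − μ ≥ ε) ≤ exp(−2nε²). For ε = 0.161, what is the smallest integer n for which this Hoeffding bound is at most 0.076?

Require exp(−2nε²) ≤ 0.076, i.e. 2nε² ≥ ln(1/0.076) = 2.577022.
So n ≥ 2.577022 / (2·0.161²) = 49.709.
The smallest integer n is 50.

50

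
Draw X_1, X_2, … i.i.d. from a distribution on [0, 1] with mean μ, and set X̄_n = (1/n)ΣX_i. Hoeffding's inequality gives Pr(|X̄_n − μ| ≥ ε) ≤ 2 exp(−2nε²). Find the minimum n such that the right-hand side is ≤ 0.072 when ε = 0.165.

Require 2·exp(−2nε²) ≤ 0.072, i.e. 2nε² ≥ ln(2/0.072) = 3.324236.
So n ≥ 3.324236 / (2·0.165²) = 61.051.
The smallest integer n is 62.

62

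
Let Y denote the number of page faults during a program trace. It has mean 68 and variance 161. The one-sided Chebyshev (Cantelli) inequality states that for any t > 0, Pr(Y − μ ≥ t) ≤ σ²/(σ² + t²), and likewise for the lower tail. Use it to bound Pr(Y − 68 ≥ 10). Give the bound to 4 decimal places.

0.6169

Here σ² = 161 and t = 10, so σ² + t² = 261.
Cantelli's bound: 161/261 = 0.6169.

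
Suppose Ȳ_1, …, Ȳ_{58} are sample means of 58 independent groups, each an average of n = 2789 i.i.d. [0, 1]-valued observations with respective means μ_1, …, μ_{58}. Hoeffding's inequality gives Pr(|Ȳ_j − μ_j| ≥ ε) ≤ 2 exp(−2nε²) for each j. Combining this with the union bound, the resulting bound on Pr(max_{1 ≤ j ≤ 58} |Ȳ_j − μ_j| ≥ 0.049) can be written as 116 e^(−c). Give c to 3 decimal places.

13.393

Union bound over the 58 events: Pr(max_{1 ≤ j ≤ 58} |Ȳ_j − μ_j| ≥ 0.049) ≤ 58·2·exp(−2nε²) = 116 exp(−2·2789·0.049²).
So c = 2·2789·0.049² = 13.3928.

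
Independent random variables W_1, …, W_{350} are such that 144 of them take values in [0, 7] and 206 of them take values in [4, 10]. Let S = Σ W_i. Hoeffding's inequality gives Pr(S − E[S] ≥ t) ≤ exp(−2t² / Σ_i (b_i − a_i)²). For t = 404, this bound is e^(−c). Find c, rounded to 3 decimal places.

Σ(b_i − a_i)² = 144·7² + 206·6² = 14472.
c = 2t² / 14472 = 2·404² / 14472 = 22.5561.

22.556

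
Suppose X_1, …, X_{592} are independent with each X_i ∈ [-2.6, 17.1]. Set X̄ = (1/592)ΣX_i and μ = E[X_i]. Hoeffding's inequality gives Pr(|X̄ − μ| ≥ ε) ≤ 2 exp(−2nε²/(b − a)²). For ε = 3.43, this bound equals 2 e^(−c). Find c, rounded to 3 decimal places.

35.893

c = 2nε²/(b − a)² = 2·592·3.43² / 19.7² = 35.8928.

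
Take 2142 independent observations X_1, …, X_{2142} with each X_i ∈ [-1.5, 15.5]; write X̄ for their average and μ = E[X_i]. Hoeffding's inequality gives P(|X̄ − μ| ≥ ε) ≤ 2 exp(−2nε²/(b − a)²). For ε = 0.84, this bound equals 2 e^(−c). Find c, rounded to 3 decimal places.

10.459

c = 2nε²/(b − a)² = 2·2142·0.84² / 17² = 10.4595.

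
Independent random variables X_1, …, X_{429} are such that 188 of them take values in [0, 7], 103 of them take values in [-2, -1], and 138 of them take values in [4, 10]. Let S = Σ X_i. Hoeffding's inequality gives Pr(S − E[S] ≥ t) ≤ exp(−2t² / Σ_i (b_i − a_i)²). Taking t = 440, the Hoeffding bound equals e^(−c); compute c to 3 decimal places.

Σ(b_i − a_i)² = 188·7² + 103·1² + 138·6² = 14283.
c = 2t² / 14283 = 2·440² / 14283 = 27.1092.

27.109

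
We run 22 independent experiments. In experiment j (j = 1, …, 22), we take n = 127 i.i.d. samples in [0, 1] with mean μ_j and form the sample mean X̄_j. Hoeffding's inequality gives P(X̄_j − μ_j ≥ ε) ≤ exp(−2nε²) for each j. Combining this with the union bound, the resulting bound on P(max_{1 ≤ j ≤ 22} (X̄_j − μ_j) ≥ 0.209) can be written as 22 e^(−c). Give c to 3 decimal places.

11.095

Union bound over the 22 events: P(max_{1 ≤ j ≤ 22} (X̄_j − μ_j) ≥ 0.209) ≤ 22·exp(−2nε²) = 22 exp(−2·127·0.209²).
So c = 2·127·0.209² = 11.0950.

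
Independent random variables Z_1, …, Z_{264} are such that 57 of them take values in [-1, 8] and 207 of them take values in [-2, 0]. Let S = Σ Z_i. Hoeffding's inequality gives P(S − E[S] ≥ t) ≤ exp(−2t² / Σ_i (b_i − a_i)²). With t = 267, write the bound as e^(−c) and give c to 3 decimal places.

26.185

Σ(b_i − a_i)² = 57·9² + 207·2² = 5445.
c = 2t² / 5445 = 2·267² / 5445 = 26.1851.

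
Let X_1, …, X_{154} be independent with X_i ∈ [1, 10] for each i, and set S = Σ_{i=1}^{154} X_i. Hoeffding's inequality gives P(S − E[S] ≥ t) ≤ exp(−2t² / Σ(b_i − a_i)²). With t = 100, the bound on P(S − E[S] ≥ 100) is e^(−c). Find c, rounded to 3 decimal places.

Σ(b_i − a_i)² = 154·(9)² = 12474.
c = 2t²/12474 = 2·100²/12474 = 1.6033.

1.603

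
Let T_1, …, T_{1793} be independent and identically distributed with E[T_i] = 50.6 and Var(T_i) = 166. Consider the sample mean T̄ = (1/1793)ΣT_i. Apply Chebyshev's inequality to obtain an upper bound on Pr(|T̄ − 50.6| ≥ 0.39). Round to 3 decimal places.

0.609

Var(T̄) = Var(T_i)/n = 166/1793 = 0.092582.
Chebyshev: Pr(|T̄ − 50.6| ≥ 0.39) ≤ Var(T̄)/(0.39)² = 166/(1793·0.39²) = 0.6087.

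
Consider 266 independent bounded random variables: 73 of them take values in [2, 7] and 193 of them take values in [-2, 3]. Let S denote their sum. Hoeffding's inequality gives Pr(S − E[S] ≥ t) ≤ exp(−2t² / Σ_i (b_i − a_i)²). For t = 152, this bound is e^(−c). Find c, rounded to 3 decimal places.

Σ(b_i − a_i)² = 73·5² + 193·5² = 6650.
c = 2t² / 6650 = 2·152² / 6650 = 6.9486.

6.949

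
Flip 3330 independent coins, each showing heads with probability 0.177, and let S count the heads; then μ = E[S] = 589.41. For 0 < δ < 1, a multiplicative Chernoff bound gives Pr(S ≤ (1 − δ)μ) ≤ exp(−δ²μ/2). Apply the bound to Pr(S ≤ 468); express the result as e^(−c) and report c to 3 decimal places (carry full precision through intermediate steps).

Write 468 = (1 − δ)μ, so δ = 1 − 468/589.41 = 0.2059856…
Then the exponent is δ²μ/2 = (μ − 468)²/(2μ) = 12.504359.

12.504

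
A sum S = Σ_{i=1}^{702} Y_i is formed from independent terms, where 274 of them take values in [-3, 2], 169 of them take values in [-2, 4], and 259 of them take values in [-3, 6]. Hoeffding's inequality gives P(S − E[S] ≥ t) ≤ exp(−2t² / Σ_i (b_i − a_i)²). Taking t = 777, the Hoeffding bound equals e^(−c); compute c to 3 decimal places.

Σ(b_i − a_i)² = 274·5² + 169·6² + 259·9² = 33913.
c = 2t² / 33913 = 2·777² / 33913 = 35.6046.

35.605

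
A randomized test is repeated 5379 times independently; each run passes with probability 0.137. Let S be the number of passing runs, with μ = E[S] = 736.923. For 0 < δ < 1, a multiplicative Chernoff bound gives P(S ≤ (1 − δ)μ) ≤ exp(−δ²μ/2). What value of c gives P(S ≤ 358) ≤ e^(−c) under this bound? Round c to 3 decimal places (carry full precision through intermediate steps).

Write 358 = (1 − δ)μ, so δ = 1 − 358/736.923 = 0.5141962…
Then the exponent is δ²μ/2 = (μ − 358)²/(2μ) = 97.420382.

97.420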